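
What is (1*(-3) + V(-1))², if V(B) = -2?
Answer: 25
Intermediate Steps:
(1*(-3) + V(-1))² = (1*(-3) - 2)² = (-3 - 2)² = (-5)² = 25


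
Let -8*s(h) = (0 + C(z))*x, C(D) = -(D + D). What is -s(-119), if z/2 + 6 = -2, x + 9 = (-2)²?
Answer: -20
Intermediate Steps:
x = -5 (x = -9 + (-2)² = -9 + 4 = -5)
z = -16 (z = -12 + 2*(-2) = -12 - 4 = -16)
C(D) = -2*D
s(h) = 20 (s(h) = -(0 - 2*(-16))*(-5)/8 = -(0 + 32)*(-5)/8 = -4*(-5) = -⅛*(-160) = 20)
-s(-119) = -1*20 = -20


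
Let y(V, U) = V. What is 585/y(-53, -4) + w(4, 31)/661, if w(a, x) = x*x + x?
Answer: -334109/35033 ≈ -9.5370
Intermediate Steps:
w(a, x) = x + x**2 (w(a, x) = x**2 + x = x + x**2)
585/y(-53, -4) + w(4, 31)/661 = 585/(-53) + (31*(1 + 31))/661 = 585*(-1/53) + (31*32)*(1/661) = -585/53 + 992*(1/661) = -585/53 + 992/661 = -334109/35033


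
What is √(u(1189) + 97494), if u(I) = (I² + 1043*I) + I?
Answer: √2752531 ≈ 1659.1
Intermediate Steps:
u(I) = I² + 1044*I
√(u(1189) + 97494) = √(1189*(1044 + 1189) + 97494) = √(1189*2233 + 97494) = √(2655037 + 97494) = √2752531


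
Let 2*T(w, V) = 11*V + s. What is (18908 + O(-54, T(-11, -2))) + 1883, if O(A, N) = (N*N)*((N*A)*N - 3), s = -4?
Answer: -1522010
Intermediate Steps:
T(w, V) = -2 + 11*V/2 (T(w, V) = (11*V - 4)/2 = (-4 + 11*V)/2 = -2 + 11*V/2)
O(A, N) = N²*(-3 + A*N²) (O(A, N) = N²*((A*N)*N - 3) = N²*(A*N² - 3) = N²*(-3 + A*N²))
(18908 + O(-54, T(-11, -2))) + 1883 = (18908 + (-2 + (11/2)*(-2))²*(-3 - 54*(-2 + (11/2)*(-2))²)) + 1883 = (18908 + (-2 - 11)²*(-3 - 54*(-2 - 11)²)) + 1883 = (18908 + (-13)²*(-3 - 54*(-13)²)) + 1883 = (18908 + 169*(-3 - 54*169)) + 1883 = (18908 + 169*(-3 - 9126)) + 1883 = (18908 + 169*(-9129)) + 1883 = (18908 - 1542801) + 1883 = -1523893 + 1883 = -1522010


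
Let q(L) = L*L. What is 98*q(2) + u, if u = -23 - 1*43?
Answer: 326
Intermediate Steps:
q(L) = L**2
u = -66 (u = -23 - 43 = -66)
98*q(2) + u = 98*2**2 - 66 = 98*4 - 66 = 392 - 66 = 326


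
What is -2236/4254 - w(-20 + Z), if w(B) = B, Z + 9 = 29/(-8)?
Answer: 546203/17016 ≈ 32.099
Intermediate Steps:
Z = -101/8 (Z = -9 + 29/(-8) = -9 + 29*(-1/8) = -9 - 29/8 = -101/8 ≈ -12.625)
-2236/4254 - w(-20 + Z) = -2236/4254 - (-20 - 101/8) = -2236*1/4254 - 1*(-261/8) = -1118/2127 + 261/8 = 546203/17016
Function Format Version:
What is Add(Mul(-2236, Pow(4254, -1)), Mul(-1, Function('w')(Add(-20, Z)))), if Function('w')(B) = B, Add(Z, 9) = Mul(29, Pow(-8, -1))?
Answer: Rational(546203, 17016) ≈ 32.099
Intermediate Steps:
Z = Rational(-101, 8) (Z = Add(-9, Mul(29, Pow(-8, -1))) = Add(-9, Mul(29, Rational(-1, 8))) = Add(-9, Rational(-29, 8)) = Rational(-101, 8) ≈ -12.625)
Add(Mul(-2236, Pow(4254, -1)), Mul(-1, Function('w')(Add(-20, Z)))) = Add(Mul(-2236, Pow(4254, -1)), Mul(-1, Add(-20, Rational(-101, 8)))) = Add(Mul(-2236, Rational(1, 4254)), Mul(-1, Rational(-261, 8))) = Add(Rational(-1118, 2127), Rational(261, 8)) = Rational(546203, 17016)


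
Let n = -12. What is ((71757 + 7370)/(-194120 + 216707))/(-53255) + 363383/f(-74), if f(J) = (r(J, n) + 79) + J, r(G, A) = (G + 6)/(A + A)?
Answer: 2622616545045161/56534922195 ≈ 46389.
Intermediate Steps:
r(G, A) = (6 + G)/(2*A) (r(G, A) = (6 + G)/((2*A)) = (6 + G)*(1/(2*A)) = (6 + G)/(2*A))
f(J) = 315/4 + 23*J/24 (f(J) = ((1/2)*(6 + J)/(-12) + 79) + J = ((1/2)*(-1/12)*(6 + J) + 79) + J = ((-1/4 - J/24) + 79) + J = (315/4 - J/24) + J = 315/4 + 23*J/24)
((71757 + 7370)/(-194120 + 216707))/(-53255) + 363383/f(-74) = ((71757 + 7370)/(-194120 + 216707))/(-53255) + 363383/(315/4 + (23/24)*(-74)) = (79127/22587)*(-1/53255) + 363383/(315/4 - 851/12) = (79127*(1/22587))*(-1/53255) + 363383/(47/6) = (79127/22587)*(-1/53255) + 363383*(6/47) = -79127/1202870685 + 2180298/47 = 2622616545045161/56534922195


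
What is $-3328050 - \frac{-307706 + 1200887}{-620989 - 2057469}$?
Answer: $- \frac{8914041253719}{2678458} \approx -3.328 \cdot 10^{6}$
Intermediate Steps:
$-3328050 - \frac{-307706 + 1200887}{-620989 - 2057469} = -3328050 - \frac{893181}{-2678458} = -3328050 - 893181 \left(- \frac{1}{2678458}\right) = -3328050 - - \frac{893181}{2678458} = -3328050 + \frac{893181}{2678458} = - \frac{8914041253719}{2678458}$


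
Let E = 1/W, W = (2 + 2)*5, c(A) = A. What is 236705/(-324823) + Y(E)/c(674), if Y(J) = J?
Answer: -3190458577/4378614040 ≈ -0.72865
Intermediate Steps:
W = 20 (W = 4*5 = 20)
E = 1/20 ≈ 0.050000
236705/(-324823) + Y(E)/c(674) = 236705/(-324823) + (1/20)/674 = 236705*(-1/324823) + (1/20)*(1/674) = -236705/324823 + 1/13480 = -3190458577/4378614040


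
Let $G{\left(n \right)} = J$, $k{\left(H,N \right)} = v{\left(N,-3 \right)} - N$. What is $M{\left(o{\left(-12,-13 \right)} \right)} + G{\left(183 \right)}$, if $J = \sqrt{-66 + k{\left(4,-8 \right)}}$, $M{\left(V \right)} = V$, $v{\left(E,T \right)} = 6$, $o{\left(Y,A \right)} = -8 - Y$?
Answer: $4 + 2 i \sqrt{13} \approx 4.0 + 7.2111 i$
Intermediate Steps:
$k{\left(H,N \right)} = 6 - N$
$J = 2 i \sqrt{13}$ ($J = \sqrt{-66 + \left(6 - -8\right)} = \sqrt{-66 + \left(6 + 8\right)} = \sqrt{-66 + 14} = \sqrt{-52} = 2 i \sqrt{13} \approx 7.2111 i$)
$G{\left(n \right)} = 2 i \sqrt{13}$
$M{\left(o{\left(-12,-13 \right)} \right)} + G{\left(183 \right)} = \left(-8 - -12\right) + 2 i \sqrt{13} = \left(-8 + 12\right) + 2 i \sqrt{13} = 4 + 2 i \sqrt{13}$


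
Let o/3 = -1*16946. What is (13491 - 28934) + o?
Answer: -66281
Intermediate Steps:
o = -50838 (o = 3*(-1*16946) = 3*(-16946) = -50838)
(13491 - 28934) + o = (13491 - 28934) - 50838 = -15443 - 50838 = -66281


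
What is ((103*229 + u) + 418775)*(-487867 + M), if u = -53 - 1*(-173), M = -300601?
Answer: -348882897576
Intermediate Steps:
u = 120 (u = -53 + 173 = 120)
((103*229 + u) + 418775)*(-487867 + M) = ((103*229 + 120) + 418775)*(-487867 - 300601) = ((23587 + 120) + 418775)*(-788468) = (23707 + 418775)*(-788468) = 442482*(-788468) = -348882897576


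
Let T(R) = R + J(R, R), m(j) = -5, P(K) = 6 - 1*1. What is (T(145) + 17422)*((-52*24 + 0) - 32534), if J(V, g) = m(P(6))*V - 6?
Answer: -568753752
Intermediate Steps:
P(K) = 5 (P(K) = 6 - 1 = 5)
J(V, g) = -6 - 5*V (J(V, g) = -5*V - 6 = -6 - 5*V)
T(R) = -6 - 4*R (T(R) = R + (-6 - 5*R) = -6 - 4*R)
(T(145) + 17422)*((-52*24 + 0) - 32534) = ((-6 - 4*145) + 17422)*((-52*24 + 0) - 32534) = ((-6 - 580) + 17422)*((-1248 + 0) - 32534) = (-586 + 17422)*(-1248 - 32534) = 16836*(-33782) = -568753752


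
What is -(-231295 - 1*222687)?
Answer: 453982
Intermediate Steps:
-(-231295 - 1*222687) = -(-231295 - 222687) = -1*(-453982) = 453982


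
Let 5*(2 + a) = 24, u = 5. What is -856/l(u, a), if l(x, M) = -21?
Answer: 856/21 ≈ 40.762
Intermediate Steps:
a = 14/5 (a = -2 + (1/5)*24 = -2 + 24/5 = 14/5 ≈ 2.8000)
-856/l(u, a) = -856/(-21) = -856*(-1/21) = 856/21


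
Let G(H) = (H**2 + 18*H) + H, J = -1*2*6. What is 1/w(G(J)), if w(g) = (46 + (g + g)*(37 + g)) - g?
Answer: 1/8026 ≈ 0.00012460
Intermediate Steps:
J = -12 (J = -2*6 = -12)
G(H) = H**2 + 19*H
w(g) = 46 - g + 2*g*(37 + g) (w(g) = (46 + (2*g)*(37 + g)) - g = (46 + 2*g*(37 + g)) - g = 46 - g + 2*g*(37 + g))
1/w(G(J)) = 1/(46 + 2*(-12*(19 - 12))**2 + 73*(-12*(19 - 12))) = 1/(46 + 2*(-12*7)**2 + 73*(-12*7)) = 1/(46 + 2*(-84)**2 + 73*(-84)) = 1/(46 + 2*7056 - 6132) = 1/(46 + 14112 - 6132) = 1/8026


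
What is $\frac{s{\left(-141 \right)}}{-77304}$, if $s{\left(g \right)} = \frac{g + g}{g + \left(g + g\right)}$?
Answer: $- \frac{1}{115956} \approx -8.624 \cdot 10^{-6}$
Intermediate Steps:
$s{\left(g \right)} = \frac{2}{3}$ ($s{\left(g \right)} = \frac{2 g}{g + 2 g} = \frac{2 g}{3 g} = 2 g \frac{1}{3 g} = \frac{2}{3}$)
$\frac{s{\left(-141 \right)}}{-77304} = \frac{2}{3 \left(-77304\right)} = \frac{2}{3} \left(- \frac{1}{77304}\right) = - \frac{1}{115956}$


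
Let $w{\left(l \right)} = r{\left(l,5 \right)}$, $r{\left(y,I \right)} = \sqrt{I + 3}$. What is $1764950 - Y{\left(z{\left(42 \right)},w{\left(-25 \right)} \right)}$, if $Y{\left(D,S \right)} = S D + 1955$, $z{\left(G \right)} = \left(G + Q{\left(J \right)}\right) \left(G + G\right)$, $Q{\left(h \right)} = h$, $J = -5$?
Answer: $1762995 - 6216 \sqrt{2} \approx 1.7542 \cdot 10^{6}$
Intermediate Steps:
$r{\left(y,I \right)} = \sqrt{3 + I}$
$z{\left(G \right)} = 2 G \left(-5 + G\right)$ ($z{\left(G \right)} = \left(G - 5\right) \left(G + G\right) = \left(-5 + G\right) 2 G = 2 G \left(-5 + G\right)$)
$w{\left(l \right)} = 2 \sqrt{2}$ ($w{\left(l \right)} = \sqrt{3 + 5} = \sqrt{8} = 2 \sqrt{2}$)
$Y{\left(D,S \right)} = 1955 + D S$ ($Y{\left(D,S \right)} = D S + 1955 = 1955 + D S$)
$1764950 - Y{\left(z{\left(42 \right)},w{\left(-25 \right)} \right)} = 1764950 - \left(1955 + 2 \cdot 42 \left(-5 + 42\right) 2 \sqrt{2}\right) = 1764950 - \left(1955 + 2 \cdot 42 \cdot 37 \cdot 2 \sqrt{2}\right) = 1764950 - \left(1955 + 3108 \cdot 2 \sqrt{2}\right) = 1764950 - \left(1955 + 6216 \sqrt{2}\right) = 1762995 - 6216 \sqrt{2}$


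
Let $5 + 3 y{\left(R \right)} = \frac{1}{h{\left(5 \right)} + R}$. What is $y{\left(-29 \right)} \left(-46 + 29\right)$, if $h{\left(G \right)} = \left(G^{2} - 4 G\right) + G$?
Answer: $\frac{544}{19} \approx 28.632$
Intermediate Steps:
$h{\left(G \right)} = G^{2} - 3 G$
$y{\left(R \right)} = - \frac{5}{3} + \frac{1}{3 \left(10 + R\right)}$ ($y{\left(R \right)} = - \frac{5}{3} + \frac{1}{3 \left(5 \left(-3 + 5\right) + R\right)} = - \frac{5}{3} + \frac{1}{3 \left(5 \cdot 2 + R\right)} = - \frac{5}{3} + \frac{1}{3 \left(10 + R\right)}$)
$y{\left(-29 \right)} \left(-46 + 29\right) = \frac{-49 - -145}{3 \left(10 - 29\right)} \left(-46 + 29\right) = \frac{-49 + 145}{3 \left(-19\right)} \left(-17\right) = \frac{1}{3} \left(- \frac{1}{19}\right) 96 \left(-17\right) = \left(- \frac{32}{19}\right) \left(-17\right) = \frac{544}{19}$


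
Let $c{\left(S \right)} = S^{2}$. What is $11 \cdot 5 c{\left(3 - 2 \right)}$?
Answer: $55$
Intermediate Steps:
$11 \cdot 5 c{\left(3 - 2 \right)} = 11 \cdot 5 \left(3 - 2\right)^{2} = 55 \cdot 1^{2} = 55 \cdot 1 = 55$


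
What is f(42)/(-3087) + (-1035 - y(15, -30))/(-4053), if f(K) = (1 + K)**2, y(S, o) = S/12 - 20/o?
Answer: -817721/2383164 ≈ -0.34312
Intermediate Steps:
y(S, o) = -20/o + S/12 (y(S, o) = S*(1/12) - 20/o = S/12 - 20/o = -20/o + S/12)
f(42)/(-3087) + (-1035 - y(15, -30))/(-4053) = (1 + 42)**2/(-3087) + (-1035 - (-20/(-30) + (1/12)*15))/(-4053) = 43**2*(-1/3087) + (-1035 - (-20*(-1/30) + 5/4))*(-1/4053) = 1849*(-1/3087) + (-1035 - (2/3 + 5/4))*(-1/4053) = -1849/3087 + (-1035 - 1*23/12)*(-1/4053) = -1849/3087 + (-1035 - 23/12)*(-1/4053) = -1849/3087 - 12443/12*(-1/4053) = -1849/3087 + 12443/48636 = -817721/2383164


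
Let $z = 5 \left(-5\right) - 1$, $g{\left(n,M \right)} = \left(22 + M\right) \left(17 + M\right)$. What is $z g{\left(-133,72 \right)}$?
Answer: $-217516$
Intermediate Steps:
$g{\left(n,M \right)} = \left(17 + M\right) \left(22 + M\right)$
$z = -26$ ($z = -25 - 1 = -26$)
$z g{\left(-133,72 \right)} = - 26 \left(374 + 72^{2} + 39 \cdot 72\right) = - 26 \left(374 + 5184 + 2808\right) = \left(-26\right) 8366 = -217516$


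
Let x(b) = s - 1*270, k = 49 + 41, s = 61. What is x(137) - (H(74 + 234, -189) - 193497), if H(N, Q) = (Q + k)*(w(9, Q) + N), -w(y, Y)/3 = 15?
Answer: 219325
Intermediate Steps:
w(y, Y) = -45 (w(y, Y) = -3*15 = -45)
k = 90
H(N, Q) = (-45 + N)*(90 + Q) (H(N, Q) = (Q + 90)*(-45 + N) = (90 + Q)*(-45 + N) = (-45 + N)*(90 + Q))
x(b) = -209 (x(b) = 61 - 1*270 = 61 - 270 = -209)
x(137) - (H(74 + 234, -189) - 193497) = -209 - ((-4050 - 45*(-189) + 90*(74 + 234) + (74 + 234)*(-189)) - 193497) = -209 - ((-4050 + 8505 + 90*308 + 308*(-189)) - 193497) = -209 - ((-4050 + 8505 + 27720 - 58212) - 193497) = -209 - (-26037 - 193497) = -209 - 1*(-219534) = -209 + 219534 = 219325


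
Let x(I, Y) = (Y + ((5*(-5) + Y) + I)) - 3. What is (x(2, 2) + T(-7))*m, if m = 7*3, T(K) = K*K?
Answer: 567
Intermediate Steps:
x(I, Y) = -28 + I + 2*Y (x(I, Y) = (Y + ((-25 + Y) + I)) - 3 = (Y + (-25 + I + Y)) - 3 = (-25 + I + 2*Y) - 3 = -28 + I + 2*Y)
T(K) = K**2
m = 21
(x(2, 2) + T(-7))*m = ((-28 + 2 + 2*2) + (-7)**2)*21 = ((-28 + 2 + 4) + 49)*21 = (-22 + 49)*21 = 27*21 = 567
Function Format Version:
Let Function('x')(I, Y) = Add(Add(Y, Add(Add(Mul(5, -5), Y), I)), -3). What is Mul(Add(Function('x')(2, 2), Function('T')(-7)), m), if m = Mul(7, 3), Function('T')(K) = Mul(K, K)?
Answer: 567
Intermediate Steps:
Function('x')(I, Y) = Add(-28, I, Mul(2, Y)) (Function('x')(I, Y) = Add(Add(Y, Add(Add(-25, Y), I)), -3) = Add(Add(Y, Add(-25, I, Y)), -3) = Add(Add(-25, I, Mul(2, Y)), -3) = Add(-28, I, Mul(2, Y)))
Function('T')(K) = Pow(K, 2)
m = 21
Mul(Add(Function('x')(2, 2), Function('T')(-7)), m) = Mul(Add(Add(-28, 2, Mul(2, 2)), Pow(-7, 2)), 21) = Mul(Add(Add(-28, 2, 4), 49), 21) = Mul(Add(-22, 49), 21) = Mul(27, 21) = 567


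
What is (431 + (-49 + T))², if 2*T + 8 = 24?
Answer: 152100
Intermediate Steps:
T = 8 (T = -4 + (½)*24 = -4 + 12 = 8)
(431 + (-49 + T))² = (431 + (-49 + 8))² = (431 - 41)² = 390² = 152100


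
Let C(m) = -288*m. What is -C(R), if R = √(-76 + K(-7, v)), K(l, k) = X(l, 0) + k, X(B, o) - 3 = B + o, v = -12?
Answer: 576*I*√23 ≈ 2762.4*I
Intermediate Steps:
X(B, o) = 3 + B + o (X(B, o) = 3 + (B + o) = 3 + B + o)
K(l, k) = 3 + k + l (K(l, k) = (3 + l + 0) + k = (3 + l) + k = 3 + k + l)
R = 2*I*√23 (R = √(-76 + (3 - 12 - 7)) = √(-76 - 16) = √(-92) = 2*I*√23 ≈ 9.5917*I)
-C(R) = -(-288)*2*I*√23 = -(-576)*I*√23 = 576*I*√23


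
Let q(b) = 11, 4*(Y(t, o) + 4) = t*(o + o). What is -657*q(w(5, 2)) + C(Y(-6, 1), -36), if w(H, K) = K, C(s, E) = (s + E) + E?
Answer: -7306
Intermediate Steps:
Y(t, o) = -4 + o*t/2 (Y(t, o) = -4 + (t*(o + o))/4 = -4 + (t*(2*o))/4 = -4 + (2*o*t)/4 = -4 + o*t/2)
C(s, E) = s + 2*E (C(s, E) = (E + s) + E = s + 2*E)
-657*q(w(5, 2)) + C(Y(-6, 1), -36) = -657*11 + ((-4 + (1/2)*1*(-6)) + 2*(-36)) = -7227 + ((-4 - 3) - 72) = -7227 + (-7 - 72) = -7227 - 79 = -7306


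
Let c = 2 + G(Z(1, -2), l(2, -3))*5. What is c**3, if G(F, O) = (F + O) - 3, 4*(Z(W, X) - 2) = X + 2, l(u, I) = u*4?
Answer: 50653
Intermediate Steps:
l(u, I) = 4*u
Z(W, X) = 5/2 + X/4 (Z(W, X) = 2 + (X + 2)/4 = 2 + (2 + X)/4 = 2 + (1/2 + X/4) = 5/2 + X/4)
G(F, O) = -3 + F + O
c = 37 (c = 2 + (-3 + (5/2 + (1/4)*(-2)) + 4*2)*5 = 2 + (-3 + (5/2 - 1/2) + 8)*5 = 2 + (-3 + 2 + 8)*5 = 2 + 7*5 = 2 + 35 = 37)
c**3 = 37**3 = 50653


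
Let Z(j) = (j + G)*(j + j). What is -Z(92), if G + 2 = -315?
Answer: 41400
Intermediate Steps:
G = -317 (G = -2 - 315 = -317)
Z(j) = 2*j*(-317 + j) (Z(j) = (j - 317)*(j + j) = (-317 + j)*(2*j) = 2*j*(-317 + j))
-Z(92) = -2*92*(-317 + 92) = -2*92*(-225) = -1*(-41400) = 41400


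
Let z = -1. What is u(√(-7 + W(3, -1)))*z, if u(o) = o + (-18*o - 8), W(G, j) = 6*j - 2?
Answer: 8 + 17*I*√15 ≈ 8.0 + 65.841*I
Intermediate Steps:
W(G, j) = -2 + 6*j
u(o) = -8 - 17*o (u(o) = o + (-8 - 18*o) = -8 - 17*o)
u(√(-7 + W(3, -1)))*z = (-8 - 17*√(-7 + (-2 + 6*(-1))))*(-1) = (-8 - 17*√(-7 + (-2 - 6)))*(-1) = (-8 - 17*√(-7 - 8))*(-1) = (-8 - 17*I*√15)*(-1) = 8 + 17*I*√15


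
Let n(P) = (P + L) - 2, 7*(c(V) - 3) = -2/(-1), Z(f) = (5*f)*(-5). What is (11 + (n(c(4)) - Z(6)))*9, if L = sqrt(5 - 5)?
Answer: 10224/7 ≈ 1460.6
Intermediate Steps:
L = 0 (L = sqrt(0) = 0)
Z(f) = -25*f
c(V) = 23/7 (c(V) = 3 + (-2/(-1))/7 = 3 + (-2*(-1))/7 = 3 + (1/7)*2 = 3 + 2/7 = 23/7)
n(P) = -2 + P (n(P) = (P + 0) - 2 = P - 2 = -2 + P)
(11 + (n(c(4)) - Z(6)))*9 = (11 + ((-2 + 23/7) - (-25)*6))*9 = (11 + (9/7 - 1*(-150)))*9 = (11 + (9/7 + 150))*9 = (11 + 1059/7)*9 = (1136/7)*9 = 10224/7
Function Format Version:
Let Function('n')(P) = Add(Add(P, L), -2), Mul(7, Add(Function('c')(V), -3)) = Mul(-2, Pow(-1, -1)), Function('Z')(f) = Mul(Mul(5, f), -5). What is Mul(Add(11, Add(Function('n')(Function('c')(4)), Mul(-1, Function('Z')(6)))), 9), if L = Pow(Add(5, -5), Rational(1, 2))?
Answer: Rational(10224, 7) ≈ 1460.6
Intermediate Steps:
L = 0 (L = Pow(0, Rational(1, 2)) = 0)
Function('Z')(f) = Mul(-25, f)
Function('c')(V) = Rational(23, 7) (Function('c')(V) = Add(3, Mul(Rational(1, 7), Mul(-2, Pow(-1, -1)))) = Add(3, Mul(Rational(1, 7), Mul(-2, -1))) = Add(3, Mul(Rational(1, 7), 2)) = Add(3, Rational(2, 7)) = Rational(23, 7))
Function('n')(P) = Add(-2, P) (Function('n')(P) = Add(Add(P, 0), -2) = Add(P, -2) = Add(-2, P))
Mul(Add(11, Add(Function('n')(Function('c')(4)), Mul(-1, Function('Z')(6)))), 9) = Mul(Add(11, Add(Add(-2, Rational(23, 7)), Mul(-1, Mul(-25, 6)))), 9) = Mul(Add(11, Add(Rational(9, 7), Mul(-1, -150))), 9) = Mul(Add(11, Add(Rational(9, 7), 150)), 9) = Mul(Add(11, Rational(1059, 7)), 9) = Mul(Rational(1136, 7), 9) = Rational(10224, 7)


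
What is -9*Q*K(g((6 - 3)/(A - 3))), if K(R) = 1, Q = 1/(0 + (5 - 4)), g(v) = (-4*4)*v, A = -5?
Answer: -9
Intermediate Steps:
g(v) = -16*v
Q = 1 (Q = 1/(0 + 1) = 1/1 = 1)
-9*Q*K(g((6 - 3)/(A - 3))) = -9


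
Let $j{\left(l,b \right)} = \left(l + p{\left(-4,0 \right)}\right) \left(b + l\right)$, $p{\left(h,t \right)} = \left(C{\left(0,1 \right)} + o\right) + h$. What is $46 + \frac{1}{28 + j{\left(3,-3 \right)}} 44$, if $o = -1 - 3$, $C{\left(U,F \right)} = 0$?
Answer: $\frac{333}{7} \approx 47.571$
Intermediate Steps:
$o = -4$ ($o = -1 - 3 = -4$)
$p{\left(h,t \right)} = -4 + h$ ($p{\left(h,t \right)} = \left(0 - 4\right) + h = -4 + h$)
$j{\left(l,b \right)} = \left(-8 + l\right) \left(b + l\right)$ ($j{\left(l,b \right)} = \left(l - 8\right) \left(b + l\right) = \left(-8 + l\right) \left(b + l\right)$)
$46 + \frac{1}{28 + j{\left(3,-3 \right)}} 44 = 46 + \frac{1}{28 - \left(9 - 9\right)} 44 = 46 + \frac{1}{28 + \left(9 + 24 - 24 - 9\right)} 44 = 46 + \frac{1}{28 + 0} \cdot 44 = 46 + \frac{1}{28} \cdot 44 = 46 + \frac{11}{7} = \frac{333}{7}$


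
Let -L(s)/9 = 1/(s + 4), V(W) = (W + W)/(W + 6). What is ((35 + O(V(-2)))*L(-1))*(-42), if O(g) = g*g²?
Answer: 4284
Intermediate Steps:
V(W) = 2*W/(6 + W) (V(W) = (2*W)/(6 + W) = 2*W/(6 + W))
L(s) = -9/(4 + s) (L(s) = -9/(s + 4) = -9/(4 + s))
O(g) = g³
((35 + O(V(-2)))*L(-1))*(-42) = ((35 + (2*(-2)/(6 - 2))³)*(-9/(4 - 1)))*(-42) = ((35 + (2*(-2)/4)³)*(-9/3))*(-42) = ((35 + (2*(-2)*(¼))³)*(-9*⅓))*(-42) = ((35 + (-1)³)*(-3))*(-42) = ((35 - 1)*(-3))*(-42) = (34*(-3))*(-42) = -102*(-42) = 4284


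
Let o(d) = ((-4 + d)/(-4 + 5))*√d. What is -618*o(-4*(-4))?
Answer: -29664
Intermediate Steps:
o(d) = √d*(-4 + d) (o(d) = ((-4 + d)/1)*√d = ((-4 + d)*1)*√d = (-4 + d)*√d = √d*(-4 + d))
-618*o(-4*(-4)) = -618*√(-4*(-4))*(-4 - 4*(-4)) = -618*√16*(-4 + 16) = -2472*12 = -618*48 = -29664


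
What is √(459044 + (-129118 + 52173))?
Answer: √382099 ≈ 618.14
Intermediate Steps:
√(459044 + (-129118 + 52173)) = √(459044 - 76945) = √382099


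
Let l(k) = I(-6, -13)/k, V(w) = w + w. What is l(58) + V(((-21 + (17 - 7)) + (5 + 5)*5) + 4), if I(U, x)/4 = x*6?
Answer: 2338/29 ≈ 80.621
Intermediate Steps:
I(U, x) = 24*x (I(U, x) = 4*(x*6) = 4*(6*x) = 24*x)
V(w) = 2*w
l(k) = -312/k (l(k) = (24*(-13))/k = -312/k)
l(58) + V(((-21 + (17 - 7)) + (5 + 5)*5) + 4) = -312/58 + 2*(((-21 + (17 - 7)) + (5 + 5)*5) + 4) = -312*1/58 + 2*(((-21 + 10) + 10*5) + 4) = -156/29 + 2*((-11 + 50) + 4) = -156/29 + 2*(39 + 4) = -156/29 + 2*43 = -156/29 + 86 = 2338/29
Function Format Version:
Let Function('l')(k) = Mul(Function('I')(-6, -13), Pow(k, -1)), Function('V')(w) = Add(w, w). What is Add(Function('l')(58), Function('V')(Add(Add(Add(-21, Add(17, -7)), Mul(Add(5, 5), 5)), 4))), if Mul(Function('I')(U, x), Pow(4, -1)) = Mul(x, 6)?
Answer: Rational(2338, 29) ≈ 80.621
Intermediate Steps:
Function('I')(U, x) = Mul(24, x) (Function('I')(U, x) = Mul(4, Mul(x, 6)) = Mul(4, Mul(6, x)) = Mul(24, x))
Function('V')(w) = Mul(2, w)
Function('l')(k) = Mul(-312, Pow(k, -1)) (Function('l')(k) = Mul(Mul(24, -13), Pow(k, -1)) = Mul(-312, Pow(k, -1)))
Add(Function('l')(58), Function('V')(Add(Add(Add(-21, Add(17, -7)), Mul(Add(5, 5), 5)), 4))) = Add(Mul(-312, Pow(58, -1)), Mul(2, Add(Add(Add(-21, Add(17, -7)), Mul(Add(5, 5), 5)), 4))) = Add(Mul(-312, Rational(1, 58)), Mul(2, Add(Add(Add(-21, 10), Mul(10, 5)), 4))) = Add(Rational(-156, 29), Mul(2, Add(Add(-11, 50), 4))) = Add(Rational(-156, 29), Mul(2, Add(39, 4))) = Add(Rational(-156, 29), Mul(2, 43)) = Add(Rational(-156, 29), 86) = Rational(2338, 29)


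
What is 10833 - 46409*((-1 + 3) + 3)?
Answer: -221212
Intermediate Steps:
10833 - 46409*((-1 + 3) + 3) = 10833 - 46409*(2 + 3) = 10833 - 46409*5 = 10833 - 232045 = -221212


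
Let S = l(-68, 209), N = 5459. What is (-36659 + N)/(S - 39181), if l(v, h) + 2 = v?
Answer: 31200/39251 ≈ 0.79488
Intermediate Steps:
l(v, h) = -2 + v
S = -70 (S = -2 - 68 = -70)
(-36659 + N)/(S - 39181) = (-36659 + 5459)/(-70 - 39181) = -31200/(-39251) = -31200*(-1/39251) = 31200/39251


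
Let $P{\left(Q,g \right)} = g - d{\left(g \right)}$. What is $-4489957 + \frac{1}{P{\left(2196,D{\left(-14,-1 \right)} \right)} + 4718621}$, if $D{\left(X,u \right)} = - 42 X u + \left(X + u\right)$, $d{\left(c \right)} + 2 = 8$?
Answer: $- \frac{21183671005483}{4718012} \approx -4.49 \cdot 10^{6}$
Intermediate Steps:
$d{\left(c \right)} = 6$ ($d{\left(c \right)} = -2 + 8 = 6$)
$D{\left(X,u \right)} = X + u - 42 X u$ ($D{\left(X,u \right)} = - 42 X u + \left(X + u\right) = X + u - 42 X u$)
$P{\left(Q,g \right)} = -6 + g$ ($P{\left(Q,g \right)} = g - 6 = -6 + g$)
$-4489957 + \frac{1}{P{\left(2196,D{\left(-14,-1 \right)} \right)} + 4718621} = -4489957 + \frac{1}{\left(-6 - \left(15 + 588\right)\right) + 4718621} = -4489957 + \frac{1}{\left(-6 - 603\right) + 4718621} = -4489957 + \frac{1}{-609 + 4718621} = -4489957 + \frac{1}{4718012} = - \frac{21183671005483}{4718012}$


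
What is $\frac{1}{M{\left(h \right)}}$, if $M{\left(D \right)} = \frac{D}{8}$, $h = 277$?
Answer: $\frac{8}{277} \approx 0.028881$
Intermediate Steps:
$M{\left(D \right)} = \frac{D}{8}$ ($M{\left(D \right)} = D \frac{1}{8} = \frac{D}{8}$)
$\frac{1}{M{\left(h \right)}} = \frac{1}{\frac{1}{8} \cdot 277} = \frac{1}{\frac{277}{8}} = \frac{8}{277}$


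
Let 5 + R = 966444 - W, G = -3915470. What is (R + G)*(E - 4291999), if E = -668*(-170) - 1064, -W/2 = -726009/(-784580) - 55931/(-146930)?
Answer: 14208600591409934799361/1152783394 ≈ 1.2325e+13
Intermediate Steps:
W = -3011096927/1152783394 (W = -2*(-726009/(-784580) - 55931/(-146930)) = -2*(-726009*(-1/784580) - 55931*(-1/146930)) = -2*(726009/784580 + 55931/146930) = -2*3011096927/2305566788 = -3011096927/1152783394 ≈ -2.6120)
R = 1114097841610893/1152783394 (R = -5 + (966444 - 1*(-3011096927/1152783394)) = -5 + (966444 + 3011096927/1152783394) = -5 + 1114103605527863/1152783394 = 1114097841610893/1152783394 ≈ 9.6644e+5)
E = 112496 (E = 113560 - 1064 = 112496)
(R + G)*(E - 4291999) = (1114097841610893/1152783394 - 3915470)*(112496 - 4291999) = -3399590954094287/1152783394*(-4179503) = 14208600591409934799361/1152783394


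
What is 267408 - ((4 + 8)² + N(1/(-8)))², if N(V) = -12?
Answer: 249984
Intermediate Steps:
267408 - ((4 + 8)² + N(1/(-8)))² = 267408 - ((4 + 8)² - 12)² = 267408 - (12² - 12)² = 267408 - (144 - 12)² = 267408 - 1*132² = 267408 - 1*17424 = 267408 - 17424 = 249984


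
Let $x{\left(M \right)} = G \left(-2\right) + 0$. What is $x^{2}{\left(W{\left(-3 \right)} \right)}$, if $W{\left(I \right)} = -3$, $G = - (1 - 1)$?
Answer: $0$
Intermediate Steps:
$G = 0$ ($G = \left(-1\right) 0 = 0$)
$x{\left(M \right)} = 0$ ($x{\left(M \right)} = 0 \left(-2\right) + 0 = 0 + 0 = 0$)
$x^{2}{\left(W{\left(-3 \right)} \right)} = 0^{2} = 0$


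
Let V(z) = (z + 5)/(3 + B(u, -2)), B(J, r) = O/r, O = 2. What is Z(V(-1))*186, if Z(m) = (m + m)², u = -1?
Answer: 2976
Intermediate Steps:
B(J, r) = 2/r
V(z) = 5/2 + z/2 (V(z) = (z + 5)/(3 + 2/(-2)) = (5 + z)/(3 + 2*(-½)) = (5 + z)/(3 - 1) = (5 + z)/2 = (5 + z)*(½) = 5/2 + z/2)
Z(m) = 4*m² (Z(m) = (2*m)² = 4*m²)
Z(V(-1))*186 = (4*(5/2 + (½)*(-1))²)*186 = (4*(5/2 - ½)²)*186 = (4*2²)*186 = (4*4)*186 = 16*186 = 2976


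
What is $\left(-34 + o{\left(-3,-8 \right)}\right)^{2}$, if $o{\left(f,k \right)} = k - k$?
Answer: $1156$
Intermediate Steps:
$o{\left(f,k \right)} = 0$
$\left(-34 + o{\left(-3,-8 \right)}\right)^{2} = \left(-34 + 0\right)^{2} = \left(-34\right)^{2} = 1156$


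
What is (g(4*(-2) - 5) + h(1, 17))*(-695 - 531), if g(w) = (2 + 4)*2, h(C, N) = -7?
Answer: -6130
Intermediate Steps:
g(w) = 12 (g(w) = 6*2 = 12)
(g(4*(-2) - 5) + h(1, 17))*(-695 - 531) = (12 - 7)*(-695 - 531) = 5*(-1226) = -6130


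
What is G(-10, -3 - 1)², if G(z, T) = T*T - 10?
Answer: 36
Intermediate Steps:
G(z, T) = -10 + T² (G(z, T) = T² - 10 = -10 + T²)
G(-10, -3 - 1)² = (-10 + (-3 - 1)²)² = (-10 + (-4)²)² = (-10 + 16)² = 6² = 36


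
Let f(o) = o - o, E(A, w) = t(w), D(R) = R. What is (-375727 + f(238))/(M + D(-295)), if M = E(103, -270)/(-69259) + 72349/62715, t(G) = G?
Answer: 1631999600715495/1276327812134 ≈ 1278.7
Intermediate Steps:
E(A, w) = w
f(o) = 0
M = 5027752441/4343578185 (M = -270/(-69259) + 72349/62715 = -270*(-1/69259) + 72349*(1/62715) = 270/69259 + 72349/62715 = 5027752441/4343578185 ≈ 1.1575)
(-375727 + f(238))/(M + D(-295)) = (-375727 + 0)/(5027752441/4343578185 - 295) = -375727/(-1276327812134/4343578185) = -375727*(-4343578185/1276327812134) = 1631999600715495/1276327812134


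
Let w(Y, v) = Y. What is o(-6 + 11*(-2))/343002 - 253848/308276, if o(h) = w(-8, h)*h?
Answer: -10875164734/13217410569 ≈ -0.82279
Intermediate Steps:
o(h) = -8*h
o(-6 + 11*(-2))/343002 - 253848/308276 = -8*(-6 + 11*(-2))/343002 - 253848/308276 = -8*(-6 - 22)*(1/343002) - 253848*1/308276 = -8*(-28)*(1/343002) - 63462/77069 = 224*(1/343002) - 63462/77069 = 112/171501 - 63462/77069 = -10875164734/13217410569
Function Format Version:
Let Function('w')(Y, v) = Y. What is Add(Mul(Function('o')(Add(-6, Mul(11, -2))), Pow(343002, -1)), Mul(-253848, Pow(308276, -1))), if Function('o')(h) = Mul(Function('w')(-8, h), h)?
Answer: Rational(-10875164734, 13217410569) ≈ -0.82279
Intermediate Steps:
Function('o')(h) = Mul(-8, h)
Add(Mul(Function('o')(Add(-6, Mul(11, -2))), Pow(343002, -1)), Mul(-253848, Pow(308276, -1))) = Add(Mul(Mul(-8, Add(-6, Mul(11, -2))), Pow(343002, -1)), Mul(-253848, Pow(308276, -1))) = Add(Mul(Mul(-8, Add(-6, -22)), Rational(1, 343002)), Mul(-253848, Rational(1, 308276))) = Add(Mul(Mul(-8, -28), Rational(1, 343002)), Rational(-63462, 77069)) = Add(Mul(224, Rational(1, 343002)), Rational(-63462, 77069)) = Add(Rational(112, 171501), Rational(-63462, 77069)) = Rational(-10875164734, 13217410569)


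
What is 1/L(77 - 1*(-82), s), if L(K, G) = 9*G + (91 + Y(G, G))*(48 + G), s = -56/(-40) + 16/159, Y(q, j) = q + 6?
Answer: 632025/3090190639 ≈ 0.00020453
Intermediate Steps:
Y(q, j) = 6 + q
s = 1193/795 (s = -56*(-1/40) + 16*(1/159) = 7/5 + 16/159 = 1193/795 ≈ 1.5006)
L(K, G) = 9*G + (48 + G)*(97 + G) (L(K, G) = 9*G + (91 + (6 + G))*(48 + G) = 9*G + (97 + G)*(48 + G) = 9*G + (48 + G)*(97 + G))
1/L(77 - 1*(-82), s) = 1/(4656 + (1193/795)**2 + 154*(1193/795)) = 1/(4656 + 1423249/632025 + 183722/795) = 1/(3090190639/632025) = 632025/3090190639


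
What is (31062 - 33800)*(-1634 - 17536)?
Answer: 52487460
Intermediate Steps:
(31062 - 33800)*(-1634 - 17536) = -2738*(-19170) = 52487460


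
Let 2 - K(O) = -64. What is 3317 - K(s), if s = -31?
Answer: 3251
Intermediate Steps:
K(O) = 66 (K(O) = 2 - 1*(-64) = 2 + 64 = 66)
3317 - K(s) = 3317 - 1*66 = 3317 - 66 = 3251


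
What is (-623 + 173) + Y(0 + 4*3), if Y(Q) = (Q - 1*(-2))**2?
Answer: -254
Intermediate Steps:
Y(Q) = (2 + Q)**2 (Y(Q) = (Q + 2)**2 = (2 + Q)**2)
(-623 + 173) + Y(0 + 4*3) = (-623 + 173) + (2 + (0 + 4*3))**2 = -450 + (2 + (0 + 12))**2 = -450 + (2 + 12)**2 = -450 + 14**2 = -450 + 196 = -254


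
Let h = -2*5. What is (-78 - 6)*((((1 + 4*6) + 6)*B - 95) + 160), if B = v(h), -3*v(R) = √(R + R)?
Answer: -5460 + 1736*I*√5 ≈ -5460.0 + 3881.8*I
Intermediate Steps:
h = -10
v(R) = -√2*√R/3 (v(R) = -√(R + R)/3 = -√2*√R/3)
B = -2*I*√5/3 (B = -√2*√(-10)/3 = -√2*I*√10/3 = -2*I*√5/3 ≈ -1.4907*I)
(-78 - 6)*((((1 + 4*6) + 6)*B - 95) + 160) = (-78 - 6)*((((1 + 4*6) + 6)*(-2*I*√5/3) - 95) + 160) = -84*((((1 + 24) + 6)*(-2*I*√5/3) - 95) + 160) = -84*(((25 + 6)*(-2*I*√5/3) - 95) + 160) = -84*((31*(-2*I*√5/3) - 95) + 160) = -84*((-62*I*√5/3 - 95) + 160) = -84*((-95 - 62*I*√5/3) + 160) = -84*(65 - 62*I*√5/3) = -5460 + 1736*I*√5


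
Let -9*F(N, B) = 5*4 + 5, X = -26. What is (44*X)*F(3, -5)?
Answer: 28600/9 ≈ 3177.8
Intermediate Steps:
F(N, B) = -25/9 (F(N, B) = -(5*4 + 5)/9 = -(20 + 5)/9 = -⅑*25 = -25/9)
(44*X)*F(3, -5) = (44*(-26))*(-25/9) = -1144*(-25/9) = 28600/9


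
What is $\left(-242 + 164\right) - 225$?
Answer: $-303$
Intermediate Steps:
$\left(-242 + 164\right) - 225 = -78 - 225 = -303$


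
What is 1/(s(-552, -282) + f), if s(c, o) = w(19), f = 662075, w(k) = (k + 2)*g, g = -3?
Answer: 1/662012 ≈ 1.5105e-6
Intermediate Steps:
w(k) = -6 - 3*k (w(k) = (k + 2)*(-3) = (2 + k)*(-3) = -6 - 3*k)
s(c, o) = -63 (s(c, o) = -6 - 3*19 = -6 - 57 = -63)
1/(s(-552, -282) + f) = 1/(-63 + 662075) = 1/662012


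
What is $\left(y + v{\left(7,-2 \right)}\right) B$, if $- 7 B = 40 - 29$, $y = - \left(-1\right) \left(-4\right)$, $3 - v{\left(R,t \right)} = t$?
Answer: $- \frac{11}{7} \approx -1.5714$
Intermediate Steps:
$v{\left(R,t \right)} = 3 - t$
$y = -4$ ($y = \left(-1\right) 4 = -4$)
$B = - \frac{11}{7}$ ($B = - \frac{40 - 29}{7} = \left(- \frac{1}{7}\right) 11 = - \frac{11}{7} \approx -1.5714$)
$\left(y + v{\left(7,-2 \right)}\right) B = \left(-4 + \left(3 - -2\right)\right) \left(- \frac{11}{7}\right) = \left(-4 + \left(3 + 2\right)\right) \left(- \frac{11}{7}\right) = \left(-4 + 5\right) \left(- \frac{11}{7}\right) = 1 \left(- \frac{11}{7}\right) = - \frac{11}{7}$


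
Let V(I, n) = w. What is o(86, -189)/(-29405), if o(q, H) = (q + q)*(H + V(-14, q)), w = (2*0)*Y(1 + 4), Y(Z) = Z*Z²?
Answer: 32508/29405 ≈ 1.1055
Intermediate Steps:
Y(Z) = Z³
w = 0 (w = (2*0)*(1 + 4)³ = 0*5³ = 0*125 = 0)
V(I, n) = 0
o(q, H) = 2*H*q (o(q, H) = (q + q)*(H + 0) = (2*q)*H = 2*H*q)
o(86, -189)/(-29405) = (2*(-189)*86)/(-29405) = -32508*(-1/29405) = 32508/29405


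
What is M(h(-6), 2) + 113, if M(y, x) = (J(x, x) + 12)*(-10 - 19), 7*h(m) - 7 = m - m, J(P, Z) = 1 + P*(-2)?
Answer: -148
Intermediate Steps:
J(P, Z) = 1 - 2*P
h(m) = 1 (h(m) = 1 + (m - m)/7 = 1 + (1/7)*0 = 1 + 0 = 1)
M(y, x) = -377 + 58*x (M(y, x) = ((1 - 2*x) + 12)*(-10 - 19) = (13 - 2*x)*(-29) = -377 + 58*x)
M(h(-6), 2) + 113 = (-377 + 58*2) + 113 = (-377 + 116) + 113 = -261 + 113 = -148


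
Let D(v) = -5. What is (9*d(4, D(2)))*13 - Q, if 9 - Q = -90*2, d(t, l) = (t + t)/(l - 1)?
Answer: -345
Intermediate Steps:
d(t, l) = 2*t/(-1 + l) (d(t, l) = (2*t)/(-1 + l) = 2*t/(-1 + l))
Q = 189 (Q = 9 - (-90)*2 = 9 - 1*(-180) = 9 + 180 = 189)
(9*d(4, D(2)))*13 - Q = (9*(2*4/(-1 - 5)))*13 - 1*189 = (9*(2*4/(-6)))*13 - 189 = (9*(2*4*(-⅙)))*13 - 189 = (9*(-4/3))*13 - 189 = -12*13 - 189 = -156 - 189 = -345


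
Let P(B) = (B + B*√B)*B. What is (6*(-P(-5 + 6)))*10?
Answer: -120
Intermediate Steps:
P(B) = B*(B + B^(3/2)) (P(B) = (B + B^(3/2))*B = B*(B + B^(3/2)))
(6*(-P(-5 + 6)))*10 = (6*(-((-5 + 6)² + (-5 + 6)^(5/2))))*10 = (6*(-(1² + 1^(5/2))))*10 = (6*(-(1 + 1)))*10 = (6*(-1*2))*10 = (6*(-2))*10 = -12*10 = -120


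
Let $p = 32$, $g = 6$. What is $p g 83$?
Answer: $15936$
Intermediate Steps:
$p g 83 = 32 \cdot 6 \cdot 83 = 192 \cdot 83 = 15936$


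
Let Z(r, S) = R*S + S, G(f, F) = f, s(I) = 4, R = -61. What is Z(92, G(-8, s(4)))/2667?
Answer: 160/889 ≈ 0.17998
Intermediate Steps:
Z(r, S) = -60*S (Z(r, S) = -61*S + S = -60*S)
Z(92, G(-8, s(4)))/2667 = -60*(-8)/2667 = 480*(1/2667) = 160/889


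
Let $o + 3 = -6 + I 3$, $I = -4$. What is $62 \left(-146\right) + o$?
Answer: $-9073$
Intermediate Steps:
$o = -21$ ($o = -3 - 18 = -21$)
$62 \left(-146\right) + o = 62 \left(-146\right) - 21 = -9052 - 21 = -9073$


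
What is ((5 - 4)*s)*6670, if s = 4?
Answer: 26680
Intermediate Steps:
((5 - 4)*s)*6670 = ((5 - 4)*4)*6670 = (1*4)*6670 = 4*6670 = 26680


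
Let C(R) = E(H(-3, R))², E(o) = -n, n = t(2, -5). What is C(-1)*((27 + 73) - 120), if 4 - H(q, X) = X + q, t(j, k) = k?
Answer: -500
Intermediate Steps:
n = -5
H(q, X) = 4 - X - q (H(q, X) = 4 - (X + q) = 4 + (-X - q) = 4 - X - q)
E(o) = 5 (E(o) = -1*(-5) = 5)
C(R) = 25 (C(R) = 5² = 25)
C(-1)*((27 + 73) - 120) = 25*((27 + 73) - 120) = 25*(100 - 120) = 25*(-20) = -500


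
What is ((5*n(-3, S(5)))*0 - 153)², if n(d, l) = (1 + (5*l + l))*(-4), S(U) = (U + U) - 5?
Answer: 23409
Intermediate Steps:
S(U) = -5 + 2*U (S(U) = 2*U - 5 = -5 + 2*U)
n(d, l) = -4 - 24*l (n(d, l) = (1 + 6*l)*(-4) = -4 - 24*l)
((5*n(-3, S(5)))*0 - 153)² = ((5*(-4 - 24*(-5 + 2*5)))*0 - 153)² = ((5*(-4 - 24*(-5 + 10)))*0 - 153)² = ((5*(-4 - 24*5))*0 - 153)² = ((5*(-4 - 120))*0 - 153)² = ((5*(-124))*0 - 153)² = (-620*0 - 153)² = (0 - 153)² = (-153)² = 23409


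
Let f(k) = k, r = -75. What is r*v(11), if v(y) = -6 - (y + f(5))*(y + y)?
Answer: 26850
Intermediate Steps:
v(y) = -6 - 2*y*(5 + y) (v(y) = -6 - (y + 5)*(y + y) = -6 - (5 + y)*2*y = -6 - 2*y*(5 + y))
r*v(11) = -75*(-6 - 10*11 - 2*11²) = -75*(-6 - 110 - 2*121) = -75*(-6 - 110 - 242) = -75*(-358) = 26850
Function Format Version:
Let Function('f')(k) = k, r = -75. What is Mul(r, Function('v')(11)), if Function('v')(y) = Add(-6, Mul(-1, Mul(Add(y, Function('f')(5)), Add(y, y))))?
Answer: 26850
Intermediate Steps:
Function('v')(y) = Add(-6, Mul(-2, y, Add(5, y))) (Function('v')(y) = Add(-6, Mul(-1, Mul(Add(y, 5), Add(y, y)))) = Add(-6, Mul(-1, Mul(Add(5, y), Mul(2, y)))) = Add(-6, Mul(-1, Mul(2, y, Add(5, y)))) = Add(-6, Mul(-2, y, Add(5, y))))
Mul(r, Function('v')(11)) = Mul(-75, Add(-6, Mul(-10, 11), Mul(-2, Pow(11, 2)))) = Mul(-75, Add(-6, -110, Mul(-2, 121))) = Mul(-75, Add(-6, -110, -242)) = Mul(-75, -358) = 26850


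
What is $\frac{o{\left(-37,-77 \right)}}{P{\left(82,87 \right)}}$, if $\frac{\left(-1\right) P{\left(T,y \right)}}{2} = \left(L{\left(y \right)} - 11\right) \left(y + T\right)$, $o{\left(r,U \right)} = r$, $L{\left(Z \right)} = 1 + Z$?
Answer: $\frac{37}{26026} \approx 0.0014217$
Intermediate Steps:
$P{\left(T,y \right)} = - 2 \left(-10 + y\right) \left(T + y\right)$ ($P{\left(T,y \right)} = - 2 \left(\left(1 + y\right) - 11\right) \left(y + T\right) = - 2 \left(-10 + y\right) \left(T + y\right)$)
$\frac{o{\left(-37,-77 \right)}}{P{\left(82,87 \right)}} = - \frac{37}{- 2 \cdot 87^{2} + 20 \cdot 82 + 20 \cdot 87 - 164 \cdot 87} = - \frac{37}{\left(-2\right) 7569 + 1640 + 1740 - 14268} = - \frac{37}{-15138 + 1640 + 1740 - 14268} = - \frac{37}{-26026} = \left(-37\right) \left(- \frac{1}{26026}\right) = \frac{37}{26026}$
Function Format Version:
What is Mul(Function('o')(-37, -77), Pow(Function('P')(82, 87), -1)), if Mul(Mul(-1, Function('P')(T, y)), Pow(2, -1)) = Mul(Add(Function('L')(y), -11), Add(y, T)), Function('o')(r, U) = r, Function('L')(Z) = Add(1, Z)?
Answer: Rational(37, 26026) ≈ 0.0014217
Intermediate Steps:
Function('P')(T, y) = Mul(-2, Add(-10, y), Add(T, y)) (Function('P')(T, y) = Mul(-2, Mul(Add(Add(1, y), -11), Add(y, T))) = Mul(-2, Mul(Add(-10, y), Add(T, y))) = Mul(-2, Add(-10, y), Add(T, y)))
Mul(Function('o')(-37, -77), Pow(Function('P')(82, 87), -1)) = Mul(-37, Pow(Add(Mul(-2, Pow(87, 2)), Mul(20, 82), Mul(20, 87), Mul(-2, 82, 87)), -1)) = Mul(-37, Pow(Add(Mul(-2, 7569), 1640, 1740, -14268), -1)) = Mul(-37, Pow(Add(-15138, 1640, 1740, -14268), -1)) = Mul(-37, Pow(-26026, -1)) = Mul(-37, Rational(-1, 26026)) = Rational(37, 26026)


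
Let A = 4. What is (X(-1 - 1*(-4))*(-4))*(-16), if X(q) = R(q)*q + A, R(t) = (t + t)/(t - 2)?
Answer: 1408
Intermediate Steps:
R(t) = 2*t/(-2 + t) (R(t) = (2*t)/(-2 + t) = 2*t/(-2 + t))
X(q) = 4 + 2*q²/(-2 + q) (X(q) = (2*q/(-2 + q))*q + 4 = 2*q²/(-2 + q) + 4 = 4 + 2*q²/(-2 + q))
(X(-1 - 1*(-4))*(-4))*(-16) = ((2*(-4 + (-1 - 1*(-4))² + 2*(-1 - 1*(-4)))/(-2 + (-1 - 1*(-4))))*(-4))*(-16) = ((2*(-4 + (-1 + 4)² + 2*(-1 + 4))/(-2 + (-1 + 4)))*(-4))*(-16) = ((2*(-4 + 3² + 2*3)/(-2 + 3))*(-4))*(-16) = ((2*(-4 + 9 + 6)/1)*(-4))*(-16) = ((2*1*11)*(-4))*(-16) = (22*(-4))*(-16) = -88*(-16) = 1408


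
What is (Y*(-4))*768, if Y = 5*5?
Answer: -76800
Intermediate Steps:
Y = 25
(Y*(-4))*768 = (25*(-4))*768 = -100*768 = -76800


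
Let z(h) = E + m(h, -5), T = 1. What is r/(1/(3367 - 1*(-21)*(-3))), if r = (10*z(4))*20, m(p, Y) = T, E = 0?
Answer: 660800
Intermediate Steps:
m(p, Y) = 1
z(h) = 1 (z(h) = 0 + 1 = 1)
r = 200 (r = (10*1)*20 = 10*20 = 200)
r/(1/(3367 - 1*(-21)*(-3))) = 200/(1/(3367 - 1*(-21)*(-3))) = 200/(1/(3367 + 21*(-3))) = 200/(1/(3367 - 63)) = 200/(1/3304) = 200*3304 = 660800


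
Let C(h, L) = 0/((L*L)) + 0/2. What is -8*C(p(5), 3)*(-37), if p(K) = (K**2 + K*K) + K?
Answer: 0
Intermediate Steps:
p(K) = K + 2*K**2 (p(K) = (K**2 + K**2) + K = 2*K**2 + K = K + 2*K**2)
C(h, L) = 0 (C(h, L) = 0/(L**2) + 0*(1/2) = 0/L**2 + 0 = 0 + 0 = 0)
-8*C(p(5), 3)*(-37) = -8*0*(-37) = 0*(-37) = 0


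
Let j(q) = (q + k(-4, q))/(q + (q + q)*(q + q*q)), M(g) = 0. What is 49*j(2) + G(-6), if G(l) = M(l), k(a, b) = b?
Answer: 98/13 ≈ 7.5385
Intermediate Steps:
G(l) = 0
j(q) = 2*q/(q + 2*q*(q + q²)) (j(q) = (q + q)/(q + (q + q)*(q + q*q)) = (2*q)/(q + (2*q)*(q + q²)) = (2*q)/(q + 2*q*(q + q²)) = 2*q/(q + 2*q*(q + q²)))
49*j(2) + G(-6) = 49*(2/(1 + 2*2 + 2*2²)) + 0 = 49*(2/(1 + 4 + 2*4)) + 0 = 49*(2/(1 + 4 + 8)) + 0 = 49*(2/13) + 0 = 98/13 + 0 = 98/13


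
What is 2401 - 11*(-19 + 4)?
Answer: 2566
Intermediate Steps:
2401 - 11*(-19 + 4) = 2401 - 11*(-15) = 2401 + 165 = 2566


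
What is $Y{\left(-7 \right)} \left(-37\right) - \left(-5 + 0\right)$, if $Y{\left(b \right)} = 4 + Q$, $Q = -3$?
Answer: $-32$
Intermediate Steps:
$Y{\left(b \right)} = 1$ ($Y{\left(b \right)} = 4 - 3 = 1$)
$Y{\left(-7 \right)} \left(-37\right) - \left(-5 + 0\right) = 1 \left(-37\right) - \left(-5 + 0\right) = -37 - -5 = -37 + 5 = -32$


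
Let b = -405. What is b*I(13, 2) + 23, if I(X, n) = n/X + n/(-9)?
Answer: 659/13 ≈ 50.692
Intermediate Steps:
I(X, n) = -n/9 + n/X (I(X, n) = n/X + n*(-⅑) = n/X - n/9 = -n/9 + n/X)
b*I(13, 2) + 23 = -405*(-⅑*2 + 2/13) + 23 = -405*(-2/9 + 2*(1/13)) + 23 = -405*(-2/9 + 2/13) + 23 = -405*(-8/117) + 23 = 360/13 + 23 = 659/13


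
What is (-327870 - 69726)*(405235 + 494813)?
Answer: -357855484608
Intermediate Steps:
(-327870 - 69726)*(405235 + 494813) = -397596*900048 = -357855484608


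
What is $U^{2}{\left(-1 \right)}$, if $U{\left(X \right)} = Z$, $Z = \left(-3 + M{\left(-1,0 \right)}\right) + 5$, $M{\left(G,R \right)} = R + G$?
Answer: $1$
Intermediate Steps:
$M{\left(G,R \right)} = G + R$
$Z = 1$ ($Z = \left(-3 + \left(-1 + 0\right)\right) + 5 = \left(-3 - 1\right) + 5 = -4 + 5 = 1$)
$U{\left(X \right)} = 1$
$U^{2}{\left(-1 \right)} = 1^{2} = 1$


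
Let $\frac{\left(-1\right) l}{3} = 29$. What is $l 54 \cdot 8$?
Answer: $-37584$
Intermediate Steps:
$l = -87$ ($l = \left(-3\right) 29 = -87$)
$l 54 \cdot 8 = \left(-87\right) 54 \cdot 8 = \left(-4698\right) 8 = -37584$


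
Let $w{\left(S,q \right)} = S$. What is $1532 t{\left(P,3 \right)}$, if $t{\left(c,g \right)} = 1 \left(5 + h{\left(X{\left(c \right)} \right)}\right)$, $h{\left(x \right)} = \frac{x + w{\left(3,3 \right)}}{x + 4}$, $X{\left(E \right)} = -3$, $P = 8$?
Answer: $7660$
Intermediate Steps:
$h{\left(x \right)} = \frac{3 + x}{4 + x}$ ($h{\left(x \right)} = \frac{x + 3}{x + 4} = \frac{3 + x}{4 + x}$)
$t{\left(c,g \right)} = 5$ ($t{\left(c,g \right)} = 1 \left(5 + \frac{3 - 3}{4 - 3}\right) = 1 \left(5 + 1^{-1} \cdot 0\right) = 1 \left(5 + 1 \cdot 0\right) = 1 \left(5 + 0\right) = 1 \cdot 5 = 5$)
$1532 t{\left(P,3 \right)} = 1532 \cdot 5 = 7660$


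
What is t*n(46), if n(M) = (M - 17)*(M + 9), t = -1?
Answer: -1595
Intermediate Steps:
n(M) = (-17 + M)*(9 + M)
t*n(46) = -(-153 + 46² - 8*46) = -(-153 + 2116 - 368) = -1*1595 = -1595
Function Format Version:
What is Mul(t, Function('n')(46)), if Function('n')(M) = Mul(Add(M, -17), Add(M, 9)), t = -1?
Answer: -1595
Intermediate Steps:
Function('n')(M) = Mul(Add(-17, M), Add(9, M))
Mul(t, Function('n')(46)) = Mul(-1, Add(-153, Pow(46, 2), Mul(-8, 46))) = Mul(-1, Add(-153, 2116, -368)) = Mul(-1, 1595) = -1595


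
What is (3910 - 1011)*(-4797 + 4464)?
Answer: -965367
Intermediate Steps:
(3910 - 1011)*(-4797 + 4464) = 2899*(-333) = -965367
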